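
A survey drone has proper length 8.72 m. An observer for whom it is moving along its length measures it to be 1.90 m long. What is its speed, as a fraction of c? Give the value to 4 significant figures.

β ≈ 0.9760

γ = L₀/L = 8.72/1.90 = 4.58947
β = √(1 − 1/γ²) = 0.9760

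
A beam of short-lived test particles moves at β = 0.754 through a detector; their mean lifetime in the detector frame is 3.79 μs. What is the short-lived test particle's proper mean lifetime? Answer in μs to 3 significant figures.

τ₀ ≈ 2.49 μs

γ = 1/√(1 − 0.754²) = 1.5224
Proper time: τ₀ = Δt/γ = 3.79/1.5224 = 2.49 μs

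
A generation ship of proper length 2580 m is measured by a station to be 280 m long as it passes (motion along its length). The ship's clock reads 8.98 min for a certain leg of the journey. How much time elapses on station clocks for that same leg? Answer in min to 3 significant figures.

Δt ≈ 82.7 min

Length contraction ⇒ γ = L₀/L = 2580/280 = 9.2143
Time dilation: Δt = γτ₀ = 9.2143 × 8.98 min = 82.7 min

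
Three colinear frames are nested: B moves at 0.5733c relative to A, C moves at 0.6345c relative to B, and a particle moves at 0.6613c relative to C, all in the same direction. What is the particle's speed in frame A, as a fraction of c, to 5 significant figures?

u ≈ 0.97557c

Compose boost 2: (0.6345 + 0.5733)/(1 + 0.6345×0.5733) = 1.2078/1.363759 = 0.8856404
Compose boost 3: (0.6613 + 0.8856404)/(1 + 0.6613×0.8856404) = 1.546940/1.585674 = 0.97557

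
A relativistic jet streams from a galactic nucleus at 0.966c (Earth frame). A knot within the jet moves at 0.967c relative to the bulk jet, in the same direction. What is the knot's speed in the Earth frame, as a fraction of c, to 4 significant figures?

Relativistic velocity addition: u = (u' + v)/(1 + u'v/c²)
= (0.967 + 0.966)/(1 + 0.967×0.966) = 1.933/1.93412 = 0.9994

u ≈ 0.9994c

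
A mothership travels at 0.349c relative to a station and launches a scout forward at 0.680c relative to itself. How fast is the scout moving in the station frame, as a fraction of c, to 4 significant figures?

u ≈ 0.8316c

Compose boost 2: (0.680 + 0.349)/(1 + 0.680×0.349) = 1.029/1.23732 = 0.8316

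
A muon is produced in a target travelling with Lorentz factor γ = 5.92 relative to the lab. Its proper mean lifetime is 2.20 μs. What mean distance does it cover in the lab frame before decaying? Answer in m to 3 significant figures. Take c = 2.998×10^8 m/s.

β = √(1 − 1/γ²) = √(1 − 1/5.92²) = 0.98563
Dilated lifetime: Δt = γτ₀ = 5.92 × 2.20 μs = 13.024 μs
d = vΔt = 0.98563c × 13.024 μs = 2.9549×10^8 m/s × 1.3024×10^-5 s = 3850 m

d ≈ 3850 m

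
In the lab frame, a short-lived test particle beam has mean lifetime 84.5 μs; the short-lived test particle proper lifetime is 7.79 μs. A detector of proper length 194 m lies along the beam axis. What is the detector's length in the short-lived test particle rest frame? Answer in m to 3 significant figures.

L ≈ 17.9 m

Time dilation ⇒ γ = Δt/τ₀ = 84.5/7.79 = 10.847
Length contraction: L = L₀/γ = 194/10.847 = 17.9 m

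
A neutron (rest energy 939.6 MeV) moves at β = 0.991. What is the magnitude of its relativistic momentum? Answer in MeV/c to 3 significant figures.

γ = 1/√(1 − 0.991²) = 7.4704
p = γβm₀c = 7.4704 × 0.991 × 939.6 MeV/c = 6960 MeV/c

p ≈ 6960 MeV/c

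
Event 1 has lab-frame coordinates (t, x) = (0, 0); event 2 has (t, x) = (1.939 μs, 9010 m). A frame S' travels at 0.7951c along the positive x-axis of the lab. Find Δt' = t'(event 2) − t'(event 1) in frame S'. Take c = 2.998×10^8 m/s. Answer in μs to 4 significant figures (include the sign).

γ = 1/√(1 − 0.7951²) = 1.64886
Δt' = γ(Δt − vΔx/c²) = 1.64886 × (1.939 μs − 0.7951×9010 m / (2.998×10^8 m/s))
= 1.64886 × (-21.9564 μs) = -36.20 μs

Δt' ≈ -36.20 μs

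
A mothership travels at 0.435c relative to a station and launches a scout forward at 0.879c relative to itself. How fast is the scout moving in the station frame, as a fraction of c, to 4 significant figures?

u ≈ 0.9505c

Compose boost 2: (0.879 + 0.435)/(1 + 0.879×0.435) = 1.314/1.38237 = 0.9505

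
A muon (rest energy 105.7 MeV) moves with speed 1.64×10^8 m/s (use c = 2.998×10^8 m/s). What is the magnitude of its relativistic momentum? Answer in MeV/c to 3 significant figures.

p ≈ 69.1 MeV/c

β = v/c = 1.64×10^8 / 2.998×10^8 = 0.54703
γ = 1/√(1 − 0.54703²) = 1.1946
p = γβm₀c = 1.1946 × 0.54703 × 105.7 MeV/c = 69.1 MeV/c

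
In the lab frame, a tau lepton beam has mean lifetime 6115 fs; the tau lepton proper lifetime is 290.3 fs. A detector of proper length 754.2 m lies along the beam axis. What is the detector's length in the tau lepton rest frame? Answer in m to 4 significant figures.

L ≈ 35.80 m

Time dilation ⇒ γ = Δt/τ₀ = 6115/290.3 = 21.0644
Length contraction: L = L₀/γ = 754.2/21.0644 = 35.80 m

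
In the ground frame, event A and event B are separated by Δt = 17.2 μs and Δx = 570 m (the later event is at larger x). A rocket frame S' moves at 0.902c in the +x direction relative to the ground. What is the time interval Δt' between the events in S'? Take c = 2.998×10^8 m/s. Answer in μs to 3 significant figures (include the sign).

γ = 1/√(1 − 0.902²) = 2.3162
Δt' = γ(Δt − vΔx/c²) = 2.3162 × (17.2 μs − 0.902×570 m / (2.998×10^8 m/s))
= 2.3162 × (15.485 μs) = 35.9 μs

Δt' ≈ 35.9 μs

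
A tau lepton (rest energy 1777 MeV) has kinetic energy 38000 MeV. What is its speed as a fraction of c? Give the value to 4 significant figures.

β ≈ 0.9990

γ = 1 + K/(m₀c²) = 1 + 38000/1777 = 22.3844
β = √(1 − 1/γ²) = 0.9990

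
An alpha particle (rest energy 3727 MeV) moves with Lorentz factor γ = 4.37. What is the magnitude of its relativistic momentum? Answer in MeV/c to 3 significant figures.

β = √(1 − 1/γ²) = √(1 − 1/4.37²) = 0.97347
p = γβm₀c = 4.37 × 0.97347 × 3727 MeV/c = 15900 MeV/c

p ≈ 15900 MeV/c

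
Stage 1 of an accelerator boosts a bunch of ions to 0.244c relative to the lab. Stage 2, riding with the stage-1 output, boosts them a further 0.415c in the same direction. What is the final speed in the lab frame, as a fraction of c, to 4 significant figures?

Compose boost 2: (0.415 + 0.244)/(1 + 0.415×0.244) = 0.6590/1.10126 = 0.5984

u ≈ 0.5984c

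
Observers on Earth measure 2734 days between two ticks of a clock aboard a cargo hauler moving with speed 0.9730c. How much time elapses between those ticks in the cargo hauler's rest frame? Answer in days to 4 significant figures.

γ = 1/√(1 − 0.9730²) = 4.33266
Proper time: τ₀ = Δt/γ = 2734/4.33266 = 631.0 days

τ₀ ≈ 631.0 days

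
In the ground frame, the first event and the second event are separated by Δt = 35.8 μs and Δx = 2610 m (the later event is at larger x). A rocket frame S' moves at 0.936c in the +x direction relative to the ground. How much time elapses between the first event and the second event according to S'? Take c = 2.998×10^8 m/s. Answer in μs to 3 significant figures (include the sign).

Δt' ≈ 78.6 μs

γ = 1/√(1 − 0.936²) = 2.8409
Δt' = γ(Δt − vΔx/c²) = 2.8409 × (35.8 μs − 0.936×2610 m / (2.998×10^8 m/s))
= 2.8409 × (27.651 μs) = 78.6 μs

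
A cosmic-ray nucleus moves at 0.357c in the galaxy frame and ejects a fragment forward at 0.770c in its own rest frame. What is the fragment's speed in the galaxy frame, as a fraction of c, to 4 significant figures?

u ≈ 0.8840c

Compose boost 2: (0.770 + 0.357)/(1 + 0.770×0.357) = 1.127/1.27489 = 0.8840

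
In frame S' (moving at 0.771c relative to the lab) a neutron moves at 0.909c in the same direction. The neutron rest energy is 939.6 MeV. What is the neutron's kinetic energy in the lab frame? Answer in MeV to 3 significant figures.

K ≈ 5080 MeV

u_lab = (0.909 + 0.771)/(1 + 0.909×0.771) = 0.987748
γ = 1/√(1 − 0.987748²) = 6.4079
K = (γ − 1)m₀c² = (6.4079 − 1) × 939.6 = 5.4079 × 939.6 = 5080 MeV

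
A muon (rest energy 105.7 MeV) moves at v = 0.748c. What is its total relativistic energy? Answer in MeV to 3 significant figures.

E ≈ 159 MeV

γ = 1/√(1 − 0.748²) = 1.5067
E = γm₀c² = 1.5067 × 105.7 MeV = 159 MeV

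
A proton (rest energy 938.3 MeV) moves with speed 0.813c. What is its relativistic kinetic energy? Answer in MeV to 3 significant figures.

K ≈ 673 MeV

γ = 1/√(1 − 0.813²) = 1.7174
K = (γ − 1)m₀c² = (1.7174 − 1) × 938.3 MeV = 0.71743 × 938.3 MeV = 673 MeV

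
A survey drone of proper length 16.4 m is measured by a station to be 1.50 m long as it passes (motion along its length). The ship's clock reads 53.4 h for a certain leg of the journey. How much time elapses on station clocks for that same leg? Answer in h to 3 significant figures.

Δt ≈ 584 h

Length contraction ⇒ γ = L₀/L = 16.4/1.50 = 10.933
Time dilation: Δt = γτ₀ = 10.933 × 53.4 h = 584 h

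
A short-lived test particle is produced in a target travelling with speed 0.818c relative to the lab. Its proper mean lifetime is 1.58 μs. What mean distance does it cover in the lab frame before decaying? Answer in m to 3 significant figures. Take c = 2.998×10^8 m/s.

γ = 1/√(1 − 0.818²) = 1.7385
Dilated lifetime: Δt = γτ₀ = 1.7385 × 1.58 μs = 2.7468 μs
d = vΔt = 0.818c × 2.7468 μs = 2.4524×10^8 m/s × 2.7468×10^-6 s = 674 m

d ≈ 674 m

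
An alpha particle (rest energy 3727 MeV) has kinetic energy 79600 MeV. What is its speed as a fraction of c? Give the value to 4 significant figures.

γ = 1 + K/(m₀c²) = 1 + 79600/3727 = 22.3577
β = √(1 − 1/γ²) = 0.9990

β ≈ 0.9990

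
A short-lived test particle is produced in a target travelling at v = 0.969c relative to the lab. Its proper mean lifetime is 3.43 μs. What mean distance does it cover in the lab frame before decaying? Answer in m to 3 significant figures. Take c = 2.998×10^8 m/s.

γ = 1/√(1 − 0.969²) = 4.0476
Dilated lifetime: Δt = γτ₀ = 4.0476 × 3.43 μs = 13.883 μs
d = vΔt = 0.969c × 13.883 μs = 2.9051×10^8 m/s × 1.3883×10^-5 s = 4030 m

d ≈ 4030 m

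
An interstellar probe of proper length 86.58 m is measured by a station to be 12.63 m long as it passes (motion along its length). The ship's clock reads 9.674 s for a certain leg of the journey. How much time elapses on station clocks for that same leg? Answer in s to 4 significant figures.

Δt ≈ 66.32 s

Length contraction ⇒ γ = L₀/L = 86.58/12.63 = 6.85511
Time dilation: Δt = γτ₀ = 6.85511 × 9.674 s = 66.32 s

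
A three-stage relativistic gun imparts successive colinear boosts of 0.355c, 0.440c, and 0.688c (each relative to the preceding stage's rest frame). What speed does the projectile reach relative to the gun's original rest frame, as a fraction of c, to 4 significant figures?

u ≈ 0.9338c

Compose boost 2: (0.440 + 0.355)/(1 + 0.440×0.355) = 0.7950/1.15620 = 0.687597
Compose boost 3: (0.688 + 0.687597)/(1 + 0.688×0.687597) = 1.37560/1.47307 = 0.9338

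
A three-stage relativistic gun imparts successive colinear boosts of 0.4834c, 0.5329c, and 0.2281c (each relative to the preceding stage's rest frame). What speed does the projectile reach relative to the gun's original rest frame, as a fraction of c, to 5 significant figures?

Compose boost 2: (0.5329 + 0.4834)/(1 + 0.5329×0.4834) = 1.0163/1.257604 = 0.8081241
Compose boost 3: (0.2281 + 0.8081241)/(1 + 0.2281×0.8081241) = 1.036224/1.184333 = 0.87494

u ≈ 0.87494c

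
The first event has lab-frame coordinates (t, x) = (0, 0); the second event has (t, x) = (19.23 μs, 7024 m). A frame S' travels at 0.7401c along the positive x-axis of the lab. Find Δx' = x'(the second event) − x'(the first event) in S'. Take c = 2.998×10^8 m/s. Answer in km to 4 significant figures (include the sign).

Δx' ≈ 4.100 km

γ = 1/√(1 − 0.7401²) = 1.48700
Δx' = γ(Δx − vΔt) = 1.48700 × (7024 m − 0.7401×(2.998×10^8 m/s)×19.23×10^-6 s)
= 1.48700 × (2757.21 m) = 4.100 km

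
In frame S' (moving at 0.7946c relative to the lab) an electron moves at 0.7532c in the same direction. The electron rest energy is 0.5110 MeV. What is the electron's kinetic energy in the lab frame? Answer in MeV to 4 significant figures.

K ≈ 1.534 MeV

u_lab = (0.7532 + 0.7946)/(1 + 0.7532×0.7946) = 0.9682872
γ = 1/√(1 − 0.9682872²) = 4.00256
K = (γ − 1)m₀c² = (4.00256 − 1) × 0.5110 = 3.00256 × 0.5110 = 1.534 MeV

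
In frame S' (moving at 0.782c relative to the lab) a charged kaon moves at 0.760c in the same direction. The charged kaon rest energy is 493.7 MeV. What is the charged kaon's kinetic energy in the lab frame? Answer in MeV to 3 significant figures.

u_lab = (0.760 + 0.782)/(1 + 0.760×0.782) = 0.967184
γ = 1/√(1 − 0.967184²) = 3.9358
K = (γ − 1)m₀c² = (3.9358 − 1) × 493.7 = 2.9358 × 493.7 = 1450 MeV

K ≈ 1450 MeV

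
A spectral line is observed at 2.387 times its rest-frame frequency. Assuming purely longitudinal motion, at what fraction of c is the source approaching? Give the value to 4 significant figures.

f_obs/f_src = √((1+β)/(1−β)) = 2.387  ⇒  (1+β)/(1−β) = 5.69777
β = |1 − D²|/(1 + D²) = |1 − 5.69777|/(1 + 5.69777) = 0.7014

β ≈ 0.7014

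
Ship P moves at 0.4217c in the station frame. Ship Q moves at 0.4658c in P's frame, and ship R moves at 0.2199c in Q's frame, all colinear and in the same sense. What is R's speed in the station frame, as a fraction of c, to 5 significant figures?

Compose boost 2: (0.4658 + 0.4217)/(1 + 0.4658×0.4217) = 0.88750/1.196428 = 0.7417915
Compose boost 3: (0.2199 + 0.7417915)/(1 + 0.2199×0.7417915) = 0.9616915/1.163120 = 0.82682

u ≈ 0.82682c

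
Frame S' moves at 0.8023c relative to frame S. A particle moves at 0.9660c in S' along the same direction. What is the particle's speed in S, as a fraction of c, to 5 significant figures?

Relativistic velocity addition: u = (u' + v)/(1 + u'v/c²)
= (0.9660 + 0.8023)/(1 + 0.9660×0.8023) = 1.7683/1.775022 = 0.99621

u ≈ 0.99621c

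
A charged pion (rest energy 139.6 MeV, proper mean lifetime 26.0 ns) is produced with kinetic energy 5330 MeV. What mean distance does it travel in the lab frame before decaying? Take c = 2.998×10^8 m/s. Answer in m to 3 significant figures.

d ≈ 305 m

γ = 1 + K/(m₀c²) = 1 + 5330/139.6 = 39.181
β = √(1 − 1/γ²) = 0.99967
Dilated lifetime: γτ₀ = 39.181 × 26.0 ns = 1018.7 ns
d = βc·γτ₀ = 0.99967 × (2.998×10^8 m/s) × 1.0187×10^-6 s = 305 m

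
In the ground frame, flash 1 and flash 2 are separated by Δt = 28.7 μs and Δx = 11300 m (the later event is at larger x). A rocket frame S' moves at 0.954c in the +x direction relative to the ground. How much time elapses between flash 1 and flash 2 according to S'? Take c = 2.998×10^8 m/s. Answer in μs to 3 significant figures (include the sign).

Δt' ≈ -24.2 μs

γ = 1/√(1 − 0.954²) = 3.3355
Δt' = γ(Δt − vΔx/c²) = 3.3355 × (28.7 μs − 0.954×11300 m / (2.998×10^8 m/s))
= 3.3355 × (-7.2580 μs) = -24.2 μs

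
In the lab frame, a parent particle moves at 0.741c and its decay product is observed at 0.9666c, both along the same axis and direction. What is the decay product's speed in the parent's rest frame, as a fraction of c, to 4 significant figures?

u' ≈ 0.7951c

Inverse velocity addition: u' = (u − v)/(1 − uv/c²)
= (0.9666 − 0.741)/(1 − 0.9666×0.741) = 0.2256/0.283749 = 0.7951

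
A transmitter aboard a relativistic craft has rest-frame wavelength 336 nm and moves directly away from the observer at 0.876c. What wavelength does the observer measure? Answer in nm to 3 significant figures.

λ_obs ≈ 1310 nm

Relativistic Doppler: λ_obs = λ_src √((1+β)/(1−β))
= 336 × √(1.8760/0.12400) = 336 × 3.8896 = 1310 nm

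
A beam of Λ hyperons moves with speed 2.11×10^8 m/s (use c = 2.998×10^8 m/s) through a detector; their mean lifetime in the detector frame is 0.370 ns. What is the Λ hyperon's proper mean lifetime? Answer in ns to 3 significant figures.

β = v/c = 2.11×10^8 / 2.998×10^8 = 0.70380
γ = 1/√(1 − 0.70380²) = 1.4077
Proper time: τ₀ = Δt/γ = 0.370/1.4077 = 0.263 ns

τ₀ ≈ 0.263 ns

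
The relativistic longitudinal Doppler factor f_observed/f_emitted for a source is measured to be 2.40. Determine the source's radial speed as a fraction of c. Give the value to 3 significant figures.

β ≈ 0.704

f_obs/f_src = √((1+β)/(1−β)) = 2.40  ⇒  (1+β)/(1−β) = 5.7600
β = |1 − D²|/(1 + D²) = |1 − 5.7600|/(1 + 5.7600) = 0.704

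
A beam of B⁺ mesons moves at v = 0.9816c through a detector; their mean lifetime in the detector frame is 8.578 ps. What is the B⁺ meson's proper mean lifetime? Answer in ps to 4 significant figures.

τ₀ ≈ 1.638 ps

γ = 1/√(1 − 0.9816²) = 5.23701
Proper time: τ₀ = Δt/γ = 8.578/5.23701 = 1.638 ps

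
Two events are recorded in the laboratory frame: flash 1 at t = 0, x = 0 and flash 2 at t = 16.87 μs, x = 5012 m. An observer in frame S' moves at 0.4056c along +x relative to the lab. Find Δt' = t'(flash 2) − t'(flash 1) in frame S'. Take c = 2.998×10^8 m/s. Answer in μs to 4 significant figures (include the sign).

Δt' ≈ 11.04 μs

γ = 1/√(1 − 0.4056²) = 1.09403
Δt' = γ(Δt − vΔx/c²) = 1.09403 × (16.87 μs − 0.4056×5012 m / (2.998×10^8 m/s))
= 1.09403 × (10.0893 μs) = 11.04 μs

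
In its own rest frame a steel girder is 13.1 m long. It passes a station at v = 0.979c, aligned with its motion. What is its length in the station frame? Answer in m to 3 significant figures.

L ≈ 2.67 m

γ = 1/√(1 − 0.979²) = 4.9053
Length contraction: L = L₀/γ = 13.1/4.9053 = 2.67 m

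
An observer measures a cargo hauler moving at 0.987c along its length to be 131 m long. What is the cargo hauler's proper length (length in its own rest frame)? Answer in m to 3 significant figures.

L₀ ≈ 815 m

γ = 1/√(1 − 0.987²) = 6.2220
L₀ = γL = 6.2220 × 131 = 815 m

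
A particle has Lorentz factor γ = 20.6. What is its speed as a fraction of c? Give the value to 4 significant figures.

β ≈ 0.9988

β = √(1 − 1/γ²) = √(1 − 1/20.6²) = √(0.997644) = 0.9988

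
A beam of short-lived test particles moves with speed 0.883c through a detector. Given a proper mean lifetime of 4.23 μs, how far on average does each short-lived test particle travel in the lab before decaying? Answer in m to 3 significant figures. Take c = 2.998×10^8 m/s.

γ = 1/√(1 − 0.883²) = 2.1305
Dilated lifetime: Δt = γτ₀ = 2.1305 × 4.23 μs = 9.0120 μs
d = vΔt = 0.883c × 9.0120 μs = 2.6472×10^8 m/s × 9.0120×10^-6 s = 2390 m

d ≈ 2390 m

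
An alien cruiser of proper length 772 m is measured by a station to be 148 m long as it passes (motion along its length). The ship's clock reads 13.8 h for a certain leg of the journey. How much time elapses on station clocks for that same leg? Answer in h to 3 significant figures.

Δt ≈ 72.0 h

Length contraction ⇒ γ = L₀/L = 772/148 = 5.2162
Time dilation: Δt = γτ₀ = 5.2162 × 13.8 h = 72.0 h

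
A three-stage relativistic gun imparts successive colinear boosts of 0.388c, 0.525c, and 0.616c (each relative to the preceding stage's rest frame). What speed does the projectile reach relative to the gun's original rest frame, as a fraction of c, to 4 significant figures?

u ≈ 0.9368c

Compose boost 2: (0.525 + 0.388)/(1 + 0.525×0.388) = 0.9130/1.20370 = 0.758495
Compose boost 3: (0.616 + 0.758495)/(1 + 0.616×0.758495) = 1.37449/1.46723 = 0.9368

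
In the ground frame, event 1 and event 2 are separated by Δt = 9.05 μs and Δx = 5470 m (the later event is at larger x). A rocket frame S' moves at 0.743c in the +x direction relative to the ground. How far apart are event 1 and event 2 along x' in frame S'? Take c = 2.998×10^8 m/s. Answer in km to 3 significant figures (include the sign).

γ = 1/√(1 − 0.743²) = 1.4941
Δx' = γ(Δx − vΔt) = 1.4941 × (5470 m − 0.743×(2.998×10^8 m/s)×9.05×10^-6 s)
= 1.4941 × (3454.1 m) = 5.16 km

Δx' ≈ 5.16 km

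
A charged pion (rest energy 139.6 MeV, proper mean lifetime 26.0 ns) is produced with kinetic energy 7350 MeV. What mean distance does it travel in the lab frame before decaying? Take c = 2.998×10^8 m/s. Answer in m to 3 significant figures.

d ≈ 418 m

γ = 1 + K/(m₀c²) = 1 + 7350/139.6 = 53.650
β = √(1 − 1/γ²) = 0.99983
Dilated lifetime: γτ₀ = 53.650 × 26.0 ns = 1394.9 ns
d = βc·γτ₀ = 0.99983 × (2.998×10^8 m/s) × 1.3949×10^-6 s = 418 m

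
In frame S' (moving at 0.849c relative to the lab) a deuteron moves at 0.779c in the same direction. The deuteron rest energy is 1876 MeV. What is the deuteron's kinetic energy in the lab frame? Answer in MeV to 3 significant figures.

u_lab = (0.779 + 0.849)/(1 + 0.779×0.849) = 0.979914
γ = 1/√(1 − 0.979914²) = 5.0145
K = (γ − 1)m₀c² = (5.0145 − 1) × 1876 = 4.0145 × 1876 = 7530 MeV

K ≈ 7530 MeV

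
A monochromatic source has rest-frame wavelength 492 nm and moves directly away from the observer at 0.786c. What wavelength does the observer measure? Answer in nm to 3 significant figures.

λ_obs ≈ 1420 nm

Relativistic Doppler: λ_obs = λ_src √((1+β)/(1−β))
= 492 × √(1.7860/0.21400) = 492 × 2.8889 = 1420 nm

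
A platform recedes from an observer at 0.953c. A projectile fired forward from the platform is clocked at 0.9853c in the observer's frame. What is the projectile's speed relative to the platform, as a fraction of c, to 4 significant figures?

u' ≈ 0.5294c

Inverse velocity addition: u' = (u − v)/(1 − uv/c²)
= (0.9853 − 0.953)/(1 − 0.9853×0.953) = 0.03230/0.0610091 = 0.5294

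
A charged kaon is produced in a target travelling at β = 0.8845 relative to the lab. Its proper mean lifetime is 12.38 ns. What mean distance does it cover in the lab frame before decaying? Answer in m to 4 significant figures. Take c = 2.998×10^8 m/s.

d ≈ 7.037 m

γ = 1/√(1 − 0.8845²) = 2.14344
Dilated lifetime: Δt = γτ₀ = 2.14344 × 12.38 ns = 26.5358 ns
d = vΔt = 0.8845c × 26.5358 ns = 2.65173×10^8 m/s × 2.65358×10^-8 s = 7.037 m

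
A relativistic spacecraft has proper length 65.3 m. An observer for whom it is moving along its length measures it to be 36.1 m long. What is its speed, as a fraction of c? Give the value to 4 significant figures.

β ≈ 0.8333

γ = L₀/L = 65.3/36.1 = 1.80886
β = √(1 − 1/γ²) = 0.8333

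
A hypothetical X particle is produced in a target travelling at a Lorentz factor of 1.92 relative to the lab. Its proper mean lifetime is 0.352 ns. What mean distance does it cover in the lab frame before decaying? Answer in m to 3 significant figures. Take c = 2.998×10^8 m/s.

d ≈ 0.173 m

β = √(1 − 1/γ²) = √(1 − 1/1.92²) = 0.85366
Dilated lifetime: Δt = γτ₀ = 1.92 × 0.352 ns = 0.67584 ns
d = vΔt = 0.85366c × 0.67584 ns = 2.5593×10^8 m/s × 6.7584×10^-10 s = 0.173 m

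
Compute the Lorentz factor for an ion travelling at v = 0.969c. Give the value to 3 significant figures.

γ = 1/√(1 − β²) = 1/√(1 − 0.969²) = 1/√(0.061039) = 4.05

γ ≈ 4.05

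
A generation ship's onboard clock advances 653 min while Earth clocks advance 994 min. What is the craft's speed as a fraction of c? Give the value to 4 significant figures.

γ = Δt/τ₀ = 994/653 = 1.52221
β = √(1 − 1/γ²) = √(1 − 1/1.52221²) = 0.7539

β ≈ 0.7539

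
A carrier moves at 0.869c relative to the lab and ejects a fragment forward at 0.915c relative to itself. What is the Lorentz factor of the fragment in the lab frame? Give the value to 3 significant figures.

u_lab = (0.915 + 0.869)/(1 + 0.915×0.869) = 1.784/1.79514 = 0.993797
γ = 1/√(1 − 0.993797²) = 8.99

γ ≈ 8.99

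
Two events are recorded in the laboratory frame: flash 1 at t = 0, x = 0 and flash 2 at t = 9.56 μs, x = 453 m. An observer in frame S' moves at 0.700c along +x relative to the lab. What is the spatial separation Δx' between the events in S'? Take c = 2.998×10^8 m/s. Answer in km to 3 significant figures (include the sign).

Δx' ≈ -2.18 km

γ = 1/√(1 − 0.700²) = 1.4003
Δx' = γ(Δx − vΔt) = 1.4003 × (453 m − 0.700×(2.998×10^8 m/s)×9.56×10^-6 s)
= 1.4003 × (-1553.3 m) = -2.18 km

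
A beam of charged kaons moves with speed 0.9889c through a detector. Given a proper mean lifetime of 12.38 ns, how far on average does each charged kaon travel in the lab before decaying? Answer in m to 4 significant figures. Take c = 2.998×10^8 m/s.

γ = 1/√(1 − 0.9889²) = 6.73026
Dilated lifetime: Δt = γτ₀ = 6.73026 × 12.38 ns = 83.3207 ns
d = vΔt = 0.9889c × 83.3207 ns = 2.96472×10^8 m/s × 8.33207×10^-8 s = 24.70 m

d ≈ 24.70 m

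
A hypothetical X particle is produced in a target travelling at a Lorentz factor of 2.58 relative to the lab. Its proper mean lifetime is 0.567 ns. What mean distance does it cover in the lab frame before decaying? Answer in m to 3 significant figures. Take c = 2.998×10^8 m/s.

d ≈ 0.404 m

β = √(1 − 1/γ²) = √(1 − 1/2.58²) = 0.92183
Dilated lifetime: Δt = γτ₀ = 2.58 × 0.567 ns = 1.4629 ns
d = vΔt = 0.92183c × 1.4629 ns = 2.7636×10^8 m/s × 1.4629×10^-9 s = 0.404 m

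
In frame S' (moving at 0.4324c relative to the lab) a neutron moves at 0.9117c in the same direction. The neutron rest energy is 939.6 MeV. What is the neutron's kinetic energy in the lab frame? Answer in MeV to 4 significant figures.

u_lab = (0.9117 + 0.4324)/(1 + 0.9117×0.4324) = 0.9640522
γ = 1/√(1 − 0.9640522²) = 3.76346
K = (γ − 1)m₀c² = (3.76346 − 1) × 939.6 = 2.76346 × 939.6 = 2597 MeV

K ≈ 2597 MeV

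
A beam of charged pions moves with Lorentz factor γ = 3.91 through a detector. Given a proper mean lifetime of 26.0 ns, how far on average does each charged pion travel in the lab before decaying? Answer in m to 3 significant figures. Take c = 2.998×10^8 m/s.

β = √(1 − 1/γ²) = √(1 − 1/3.91²) = 0.96674
Dilated lifetime: Δt = γτ₀ = 3.91 × 26.0 ns = 101.66 ns
d = vΔt = 0.96674c × 101.66 ns = 2.8983×10^8 m/s × 1.0166×10^-7 s = 29.5 m

d ≈ 29.5 m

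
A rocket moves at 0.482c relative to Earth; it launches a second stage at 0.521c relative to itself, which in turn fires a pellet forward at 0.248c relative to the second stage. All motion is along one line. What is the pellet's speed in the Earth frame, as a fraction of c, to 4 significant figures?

u ≈ 0.8756c

Compose boost 2: (0.521 + 0.482)/(1 + 0.521×0.482) = 1.003/1.25112 = 0.801680
Compose boost 3: (0.248 + 0.801680)/(1 + 0.248×0.801680) = 1.04968/1.19882 = 0.8756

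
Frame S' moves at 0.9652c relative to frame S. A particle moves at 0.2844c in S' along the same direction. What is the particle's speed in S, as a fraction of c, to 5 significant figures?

Relativistic velocity addition: u = (u' + v)/(1 + u'v/c²)
= (0.2844 + 0.9652)/(1 + 0.2844×0.9652) = 1.2496/1.274503 = 0.98046

u ≈ 0.98046c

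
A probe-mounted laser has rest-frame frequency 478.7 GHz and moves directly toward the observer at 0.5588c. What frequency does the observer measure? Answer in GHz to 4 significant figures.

Relativistic Doppler: f_obs = f_src √((1+β)/(1−β))
= 478.7 × √(1.55880/0.441200) = 478.7 × 1.87965 = 899.8 GHz

f_obs ≈ 899.8 GHz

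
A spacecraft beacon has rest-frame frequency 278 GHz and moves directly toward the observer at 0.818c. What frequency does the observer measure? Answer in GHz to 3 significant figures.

f_obs ≈ 879 GHz

Relativistic Doppler: f_obs = f_src √((1+β)/(1−β))
= 278 × √(1.8180/0.18200) = 278 × 3.1605 = 879 GHz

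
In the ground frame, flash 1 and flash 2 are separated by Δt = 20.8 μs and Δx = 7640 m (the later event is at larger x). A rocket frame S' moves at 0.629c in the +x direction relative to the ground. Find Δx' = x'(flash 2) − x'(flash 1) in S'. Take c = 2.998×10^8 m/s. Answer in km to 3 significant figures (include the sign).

γ = 1/√(1 − 0.629²) = 1.2863
Δx' = γ(Δx − vΔt) = 1.2863 × (7640 m − 0.629×(2.998×10^8 m/s)×20.8×10^-6 s)
= 1.2863 × (3717.7 m) = 4.78 km

Δx' ≈ 4.78 km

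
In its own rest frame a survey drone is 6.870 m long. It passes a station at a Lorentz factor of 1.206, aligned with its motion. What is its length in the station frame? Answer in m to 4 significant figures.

L ≈ 5.697 m

γ = 1.206 (given)
Length contraction: L = L₀/γ = 6.870/1.206 = 5.697 m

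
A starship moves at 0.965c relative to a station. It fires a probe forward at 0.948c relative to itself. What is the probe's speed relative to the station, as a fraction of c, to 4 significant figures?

u ≈ 0.9990c

Relativistic velocity addition: u = (u' + v)/(1 + u'v/c²)
= (0.948 + 0.965)/(1 + 0.948×0.965) = 1.913/1.91482 = 0.9990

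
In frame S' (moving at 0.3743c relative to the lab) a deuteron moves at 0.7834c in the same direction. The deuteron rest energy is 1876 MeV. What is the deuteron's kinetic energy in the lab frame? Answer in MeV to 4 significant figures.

u_lab = (0.7834 + 0.3743)/(1 + 0.7834×0.3743) = 0.8952027
γ = 1/√(1 − 0.8952027²) = 2.24387
K = (γ − 1)m₀c² = (2.24387 − 1) × 1876 = 1.24387 × 1876 = 2333 MeV

K ≈ 2333 MeV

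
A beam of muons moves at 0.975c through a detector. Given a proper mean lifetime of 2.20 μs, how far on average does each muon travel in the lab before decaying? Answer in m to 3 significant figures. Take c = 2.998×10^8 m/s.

γ = 1/√(1 − 0.975²) = 4.5004
Dilated lifetime: Δt = γτ₀ = 4.5004 × 2.20 μs = 9.9008 μs
d = vΔt = 0.975c × 9.9008 μs = 2.9230×10^8 m/s × 9.9008×10^-6 s = 2890 m

d ≈ 2890 m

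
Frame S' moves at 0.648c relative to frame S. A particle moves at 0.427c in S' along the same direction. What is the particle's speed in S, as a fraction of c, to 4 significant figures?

Relativistic velocity addition: u = (u' + v)/(1 + u'v/c²)
= (0.427 + 0.648)/(1 + 0.427×0.648) = 1.075/1.27670 = 0.8420

u ≈ 0.8420c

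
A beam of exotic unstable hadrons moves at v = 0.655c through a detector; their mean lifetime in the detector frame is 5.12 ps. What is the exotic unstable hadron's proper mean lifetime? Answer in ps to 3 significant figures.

τ₀ ≈ 3.87 ps

γ = 1/√(1 − 0.655²) = 1.3234
Proper time: τ₀ = Δt/γ = 5.12/1.3234 = 3.87 ps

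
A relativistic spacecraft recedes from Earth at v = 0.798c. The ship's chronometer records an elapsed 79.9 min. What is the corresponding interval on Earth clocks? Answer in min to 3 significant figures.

γ = 1/√(1 − 0.798²) = 1.6593
Time dilation: Δt = γτ₀ = 1.6593 × 79.9 min = 133 min

Δt ≈ 133 min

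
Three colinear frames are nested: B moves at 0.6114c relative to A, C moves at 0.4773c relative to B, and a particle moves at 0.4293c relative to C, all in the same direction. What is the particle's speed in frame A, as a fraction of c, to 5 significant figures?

Compose boost 2: (0.4773 + 0.6114)/(1 + 0.4773×0.6114) = 1.0887/1.291821 = 0.8427637
Compose boost 3: (0.4293 + 0.8427637)/(1 + 0.4293×0.8427637) = 1.272064/1.361798 = 0.93411

u ≈ 0.93411c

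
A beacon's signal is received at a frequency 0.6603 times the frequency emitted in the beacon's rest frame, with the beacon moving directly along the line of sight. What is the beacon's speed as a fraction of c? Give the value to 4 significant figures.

f_obs/f_src = √((1−β)/(1+β)) = 0.6603  ⇒  (1−β)/(1+β) = 0.435996
β = |1 − D²|/(1 + D²) = |1 − 0.435996|/(1 + 0.435996) = 0.3928

β ≈ 0.3928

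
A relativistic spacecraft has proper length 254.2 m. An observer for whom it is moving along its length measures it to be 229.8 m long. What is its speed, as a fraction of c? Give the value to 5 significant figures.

γ = L₀/L = 254.2/229.8 = 1.106179
β = √(1 − 1/γ²) = 0.42751

β ≈ 0.42751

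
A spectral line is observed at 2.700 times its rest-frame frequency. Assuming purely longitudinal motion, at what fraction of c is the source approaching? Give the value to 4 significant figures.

β ≈ 0.7587

f_obs/f_src = √((1+β)/(1−β)) = 2.700  ⇒  (1+β)/(1−β) = 7.29000
β = |1 − D²|/(1 + D²) = |1 − 7.29000|/(1 + 7.29000) = 0.7587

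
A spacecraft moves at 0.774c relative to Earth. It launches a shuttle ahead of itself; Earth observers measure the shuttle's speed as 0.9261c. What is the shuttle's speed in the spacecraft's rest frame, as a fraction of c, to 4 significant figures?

u' ≈ 0.5371c

Inverse velocity addition: u' = (u − v)/(1 − uv/c²)
= (0.9261 − 0.774)/(1 − 0.9261×0.774) = 0.1521/0.283199 = 0.5371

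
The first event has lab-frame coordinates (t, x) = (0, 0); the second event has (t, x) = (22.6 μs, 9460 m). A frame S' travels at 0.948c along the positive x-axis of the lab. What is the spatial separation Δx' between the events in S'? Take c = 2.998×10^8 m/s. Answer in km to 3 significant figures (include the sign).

Δx' ≈ 9.54 km

γ = 1/√(1 − 0.948²) = 3.1420
Δx' = γ(Δx − vΔt) = 3.1420 × (9460 m − 0.948×(2.998×10^8 m/s)×22.6×10^-6 s)
= 3.1420 × (3036.8 m) = 9.54 km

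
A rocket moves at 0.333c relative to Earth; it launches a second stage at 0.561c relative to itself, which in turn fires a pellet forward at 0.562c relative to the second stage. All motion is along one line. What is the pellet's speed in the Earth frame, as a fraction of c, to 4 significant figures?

Compose boost 2: (0.561 + 0.333)/(1 + 0.561×0.333) = 0.8940/1.18681 = 0.753278
Compose boost 3: (0.562 + 0.753278)/(1 + 0.562×0.753278) = 1.31528/1.42334 = 0.9241

u ≈ 0.9241c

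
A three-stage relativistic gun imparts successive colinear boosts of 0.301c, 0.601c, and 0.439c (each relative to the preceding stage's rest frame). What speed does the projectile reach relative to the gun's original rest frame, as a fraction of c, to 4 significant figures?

Compose boost 2: (0.601 + 0.301)/(1 + 0.601×0.301) = 0.9020/1.18090 = 0.763824
Compose boost 3: (0.439 + 0.763824)/(1 + 0.439×0.763824) = 1.20282/1.33532 = 0.9008

u ≈ 0.9008c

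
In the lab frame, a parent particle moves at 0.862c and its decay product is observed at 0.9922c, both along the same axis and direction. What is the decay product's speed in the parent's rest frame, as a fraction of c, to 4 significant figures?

Inverse velocity addition: u' = (u − v)/(1 − uv/c²)
= (0.9922 − 0.862)/(1 − 0.9922×0.862) = 0.1302/0.144724 = 0.8996

u' ≈ 0.8996c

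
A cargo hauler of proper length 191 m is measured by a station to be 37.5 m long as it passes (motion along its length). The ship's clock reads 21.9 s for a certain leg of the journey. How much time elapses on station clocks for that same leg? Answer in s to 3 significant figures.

Δt ≈ 112 s

Length contraction ⇒ γ = L₀/L = 191/37.5 = 5.0933
Time dilation: Δt = γτ₀ = 5.0933 × 21.9 s = 112 s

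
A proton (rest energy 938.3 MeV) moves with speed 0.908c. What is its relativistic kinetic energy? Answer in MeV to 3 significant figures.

γ = 1/√(1 − 0.908²) = 2.3868
K = (γ − 1)m₀c² = (2.3868 − 1) × 938.3 MeV = 1.3868 × 938.3 MeV = 1300 MeV

K ≈ 1300 MeV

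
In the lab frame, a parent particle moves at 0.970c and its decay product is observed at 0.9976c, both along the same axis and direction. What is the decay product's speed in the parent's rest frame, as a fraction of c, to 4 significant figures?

u' ≈ 0.8537c

Inverse velocity addition: u' = (u − v)/(1 − uv/c²)
= (0.9976 − 0.970)/(1 − 0.9976×0.970) = 0.02760/0.0323280 = 0.8537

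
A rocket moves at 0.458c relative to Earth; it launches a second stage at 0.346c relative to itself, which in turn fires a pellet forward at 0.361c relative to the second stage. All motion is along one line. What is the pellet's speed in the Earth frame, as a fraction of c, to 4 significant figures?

Compose boost 2: (0.346 + 0.458)/(1 + 0.346×0.458) = 0.8040/1.15847 = 0.694020
Compose boost 3: (0.361 + 0.694020)/(1 + 0.361×0.694020) = 1.05502/1.25054 = 0.8437

u ≈ 0.8437c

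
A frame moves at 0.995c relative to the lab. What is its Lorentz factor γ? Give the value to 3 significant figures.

γ = 1/√(1 − β²) = 1/√(1 − 0.995²) = 1/√(0.0099750) = 10.0

γ ≈ 10.0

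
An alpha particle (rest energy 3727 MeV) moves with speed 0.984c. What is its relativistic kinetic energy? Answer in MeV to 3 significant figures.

K ≈ 17200 MeV

γ = 1/√(1 − 0.984²) = 5.6127
K = (γ − 1)m₀c² = (5.6127 − 1) × 3727 MeV = 4.6127 × 3727 MeV = 17200 MeV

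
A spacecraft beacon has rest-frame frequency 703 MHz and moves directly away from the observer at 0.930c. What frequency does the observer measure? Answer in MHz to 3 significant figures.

Relativistic Doppler: f_obs = f_src √((1−β)/(1+β))
= 703 × √(0.070000/1.9300) = 703 × 0.19045 = 134 MHz

f_obs ≈ 134 MHz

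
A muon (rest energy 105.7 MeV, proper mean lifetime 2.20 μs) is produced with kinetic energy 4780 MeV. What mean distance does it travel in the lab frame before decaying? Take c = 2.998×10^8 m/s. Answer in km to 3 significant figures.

γ = 1 + K/(m₀c²) = 1 + 4780/105.7 = 46.222
β = √(1 − 1/γ²) = 0.99977
Dilated lifetime: γτ₀ = 46.222 × 2.20 μs = 101.69 μs
d = βc·γτ₀ = 0.99977 × (2.998×10^8 m/s) × 0.00010169 s = 30.5 km

d ≈ 30.5 km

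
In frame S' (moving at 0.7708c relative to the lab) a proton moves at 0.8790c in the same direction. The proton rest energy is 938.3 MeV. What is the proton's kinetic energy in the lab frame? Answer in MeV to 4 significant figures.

u_lab = (0.8790 + 0.7708)/(1 + 0.8790×0.7708) = 0.9834679
γ = 1/√(1 − 0.9834679²) = 5.52234
K = (γ − 1)m₀c² = (5.52234 − 1) × 938.3 = 4.52234 × 938.3 = 4243 MeV

K ≈ 4243 MeV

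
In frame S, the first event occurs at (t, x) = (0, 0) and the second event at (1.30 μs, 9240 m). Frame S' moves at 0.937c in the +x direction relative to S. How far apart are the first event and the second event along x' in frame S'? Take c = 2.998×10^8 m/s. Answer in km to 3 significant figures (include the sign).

Δx' ≈ 25.4 km

γ = 1/√(1 − 0.937²) = 2.8626
Δx' = γ(Δx − vΔt) = 2.8626 × (9240 m − 0.937×(2.998×10^8 m/s)×1.30×10^-6 s)
= 2.8626 × (8874.8 m) = 25.4 km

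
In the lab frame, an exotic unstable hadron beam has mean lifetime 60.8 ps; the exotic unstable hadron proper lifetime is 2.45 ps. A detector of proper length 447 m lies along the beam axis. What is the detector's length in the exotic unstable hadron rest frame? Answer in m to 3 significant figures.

Time dilation ⇒ γ = Δt/τ₀ = 60.8/2.45 = 24.816
Length contraction: L = L₀/γ = 447/24.816 = 18.0 m

L ≈ 18.0 m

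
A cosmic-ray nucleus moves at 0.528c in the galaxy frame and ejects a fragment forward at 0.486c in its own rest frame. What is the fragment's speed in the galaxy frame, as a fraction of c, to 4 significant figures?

u ≈ 0.8069c

Compose boost 2: (0.486 + 0.528)/(1 + 0.486×0.528) = 1.014/1.25661 = 0.8069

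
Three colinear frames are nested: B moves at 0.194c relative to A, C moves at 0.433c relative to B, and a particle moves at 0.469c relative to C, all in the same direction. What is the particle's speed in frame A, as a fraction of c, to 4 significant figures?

Compose boost 2: (0.433 + 0.194)/(1 + 0.433×0.194) = 0.6270/1.08400 = 0.578412
Compose boost 3: (0.469 + 0.578412)/(1 + 0.469×0.578412) = 1.04741/1.27128 = 0.8239

u ≈ 0.8239c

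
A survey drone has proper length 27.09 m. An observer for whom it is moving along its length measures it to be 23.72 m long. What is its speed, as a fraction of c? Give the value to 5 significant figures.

γ = L₀/L = 27.09/23.72 = 1.142074
β = √(1 − 1/γ²) = 0.48304

β ≈ 0.48304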